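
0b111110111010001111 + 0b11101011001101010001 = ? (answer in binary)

Add column by column in base 2, right to left:
  1+1 = 0 carry 1
  1+0+1 = 0 carry 1
  1+0+1 = 0 carry 1
  1+0+1 = 0 carry 1
  0+1+1 = 0 carry 1
  0+0+1 = 1
  0+1 = 1
  1+0 = 1
  0+1 = 1
  1+1 = 0 carry 1
  1+0+1 = 0 carry 1
  1+0+1 = 0 carry 1
  0+1+1 = 0 carry 1
  1+1+1 = 1 carry 1
  1+0+1 = 0 carry 1
  1+1+1 = 1 carry 1
  1+0+1 = 0 carry 1
  1+1+1 = 1 carry 1
  0+1+1 = 0 carry 1
  0+1+1 = 0 carry 1
  final carry 1

0b100101010000111100000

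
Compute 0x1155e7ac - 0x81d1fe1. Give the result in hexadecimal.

Subtract column by column in base 16:
  c-1 → b
  a-e → c (borrow)
  7-f-1 → 7 (borrow)
  e-1-1 → c
  5-d → 8 (borrow)
  5-1-1 → 3
  1-8 → 9 (borrow)
  1-0-1 → 0

0x938c7cb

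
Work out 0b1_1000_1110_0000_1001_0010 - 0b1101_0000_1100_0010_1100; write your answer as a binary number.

0b10111101010001100110

Subtract column by column in base 2:
  0-0 → 0
  1-0 → 1
  0-1 → 1 (borrow)
  0-1-1 → 0 (borrow)
  1-0-1 → 0
  0-1 → 1 (borrow)
  0-0-1 → 1 (borrow)
  1-0-1 → 0
  0-0 → 0
  0-0 → 0
  0-1 → 1 (borrow)
  0-1-1 → 0 (borrow)
  0-0-1 → 1 (borrow)
  1-0-1 → 0
  1-0 → 1
  1-0 → 1
  0-1 → 1 (borrow)
  0-0-1 → 1 (borrow)
  0-1-1 → 0 (borrow)
  1-1-1 → 1 (borrow)
  1-0-1 → 0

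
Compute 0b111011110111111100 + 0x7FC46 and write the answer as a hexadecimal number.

0xBBA42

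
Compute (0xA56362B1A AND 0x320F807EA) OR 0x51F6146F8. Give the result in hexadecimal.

0xA56362B1A AND 0x320F807EA = 0x20030030A.
Then OR with 0x51F6146F8.

0x71F7147FA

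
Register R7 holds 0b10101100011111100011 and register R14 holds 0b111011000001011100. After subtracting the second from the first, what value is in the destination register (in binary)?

0b1110001011110000111

Subtract column by column in base 2:
  1-0 → 1
  1-0 → 1
  0-1 → 1 (borrow)
  0-1-1 → 0 (borrow)
  0-1-1 → 0 (borrow)
  1-0-1 → 0
  1-1 → 0
  1-0 → 1
  1-0 → 1
  1-0 → 1
  1-0 → 1
  0-0 → 0
  0-1 → 1 (borrow)
  0-1-1 → 0 (borrow)
  1-0-1 → 0
  1-1 → 0
  0-1 → 1 (borrow)
  1-1-1 → 1 (borrow)
  0-0-1 → 1 (borrow)
  1-0-1 → 0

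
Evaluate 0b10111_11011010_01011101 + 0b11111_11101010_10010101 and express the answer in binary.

0b1101111100010011110010

Add column by column in base 2, right to left:
  1+1 = 0 carry 1
  0+0+1 = 1
  1+1 = 0 carry 1
  1+0+1 = 0 carry 1
  1+1+1 = 1 carry 1
  0+0+1 = 1
  1+0 = 1
  0+1 = 1
  0+0 = 0
  1+1 = 0 carry 1
  0+0+1 = 1
  1+1 = 0 carry 1
  1+0+1 = 0 carry 1
  0+1+1 = 0 carry 1
  1+1+1 = 1 carry 1
  1+1+1 = 1 carry 1
  1+1+1 = 1 carry 1
  1+1+1 = 1 carry 1
  1+1+1 = 1 carry 1
  0+1+1 = 0 carry 1
  1+1+1 = 1 carry 1
  final carry 1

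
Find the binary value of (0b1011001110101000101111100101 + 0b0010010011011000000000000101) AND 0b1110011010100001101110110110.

Add column by column in base 2, right to left:
  1+1 = 0 carry 1
  0+0+1 = 1
  1+1 = 0 carry 1
  0+0+1 = 1
  0+0 = 0
  1+0 = 1
  1+0 = 1
  1+0 = 1
  1+0 = 1
  1+0 = 1
  0+0 = 0
  1+0 = 1
  0+0 = 0
  0+0 = 0
  0+0 = 0
  1+1 = 0 carry 1
  0+1+1 = 0 carry 1
  1+0+1 = 0 carry 1
  0+1+1 = 0 carry 1
  1+1+1 = 1 carry 1
  1+0+1 = 0 carry 1
  1+0+1 = 0 carry 1
  0+1+1 = 0 carry 1
  0+0+1 = 1
  1+0 = 1
  1+1 = 0 carry 1
  0+0+1 = 1
  1+0 = 1
Sum = 0b1101100010000000101111101010; now AND with 0b1110011010100001101110110110:
  1101100010000000101111101010
& 1110011010100001101110110110
= 1100000010000000101110100010

0b1100000010000000101110100010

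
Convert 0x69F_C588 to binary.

Expand each hex digit to 4 bits: 6=0110 9=1001 F=1111 C=1100 5=0101 8=1000 8=1000.

0b110100111111100010110001000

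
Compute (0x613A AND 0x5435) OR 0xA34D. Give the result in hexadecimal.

0x613A AND 0x5435 = 0x4030.
Then OR with 0xA34D.

0xE37D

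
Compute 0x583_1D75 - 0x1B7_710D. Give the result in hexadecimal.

Subtract column by column in base 16:
  5-D → 8 (borrow)
  7-0-1 → 6
  D-1 → C
  1-7 → A (borrow)
  3-7-1 → B (borrow)
  8-B-1 → C (borrow)
  5-1-1 → 3

0x3CBAC68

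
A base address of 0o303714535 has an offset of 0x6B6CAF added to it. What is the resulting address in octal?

0o336603014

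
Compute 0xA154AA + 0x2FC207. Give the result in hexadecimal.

0xD116B1

Add column by column in base 16, right to left:
  A+7 = 1 carry 1
  A+0+1 = B
  4+2 = 6
  5+C = 1 carry 1
  1+F+1 = 1 carry 1
  A+2+1 = D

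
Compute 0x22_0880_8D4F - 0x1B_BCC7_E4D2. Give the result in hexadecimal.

0x64BB8A87D

Subtract column by column in base 16:
  F-2 → D
  4-D → 7 (borrow)
  D-4-1 → 8
  8-E → A (borrow)
  0-7-1 → 8 (borrow)
  8-C-1 → B (borrow)
  8-C-1 → B (borrow)
  0-B-1 → 4 (borrow)
  2-B-1 → 6 (borrow)
  2-1-1 → 0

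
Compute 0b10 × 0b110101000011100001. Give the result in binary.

0b1101010000111000010

Multiply each base-2 digit by 2, carrying:
  1×2 = 2 → write 0 carry 1
  0×2+1 = 1 → write 1
  0×2 = 0 → write 0
  0×2 = 0 → write 0
  0×2 = 0 → write 0
  1×2 = 2 → write 0 carry 1
  1×2+1 = 3 → write 1 carry 1
  1×2+1 = 3 → write 1 carry 1
  0×2+1 = 1 → write 1
  0×2 = 0 → write 0
  0×2 = 0 → write 0
  0×2 = 0 → write 0
  1×2 = 2 → write 0 carry 1
  0×2+1 = 1 → write 1
  1×2 = 2 → write 0 carry 1
  0×2+1 = 1 → write 1
  1×2 = 2 → write 0 carry 1
  1×2+1 = 3 → write 1 carry 1
  remaining carry: 1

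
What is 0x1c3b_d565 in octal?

Expand each hex digit to 4 bits: 1=0001 c=1100 3=0011 b=1011 d=1101 5=0101 6=0110 5=0101.
Group the bits in threes: 011 100 001 110 111 101 010 101 100 101 → 3416752545.

0o3416752545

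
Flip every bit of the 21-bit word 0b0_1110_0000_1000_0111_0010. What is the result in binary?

0b100011111011110001101

Invert each bit: 011100000100001110010 → 100011111011110001101.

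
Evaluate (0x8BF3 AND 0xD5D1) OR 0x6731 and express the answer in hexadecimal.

0x8BF3 AND 0xD5D1 = 0x81D1.
Then OR with 0x6731.

0xE7F1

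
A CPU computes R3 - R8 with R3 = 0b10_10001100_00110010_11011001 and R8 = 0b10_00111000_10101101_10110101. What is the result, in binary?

0b10100111000010100100100

Subtract column by column in base 2:
  1-1 → 0
  0-0 → 0
  0-1 → 1 (borrow)
  1-0-1 → 0
  1-1 → 0
  0-1 → 1 (borrow)
  1-0-1 → 0
  1-1 → 0
  0-1 → 1 (borrow)
  1-0-1 → 0
  0-1 → 1 (borrow)
  0-1-1 → 0 (borrow)
  1-0-1 → 0
  1-1 → 0
  0-0 → 0
  0-1 → 1 (borrow)
  0-0-1 → 1 (borrow)
  0-0-1 → 1 (borrow)
  1-0-1 → 0
  1-1 → 0
  0-1 → 1 (borrow)
  0-1-1 → 0 (borrow)
  0-0-1 → 1 (borrow)
  1-0-1 → 0
  0-0 → 0
  1-1 → 0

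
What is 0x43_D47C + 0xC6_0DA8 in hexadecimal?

Add column by column in base 16, right to left:
  C+8 = 4 carry 1
  7+A+1 = 2 carry 1
  4+D+1 = 2 carry 1
  D+0+1 = E
  3+6 = 9
  4+C = 0 carry 1
  final carry 1

0x109E224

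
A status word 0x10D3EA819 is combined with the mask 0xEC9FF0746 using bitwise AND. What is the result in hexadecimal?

0x0093E0000

AND each hex digit independently (no carries):
  1&E=0, 0&C=0, D&9=9, 3&F=3, E&F=E, A&0=0, 8&7=0, 1&4=0, 9&6=0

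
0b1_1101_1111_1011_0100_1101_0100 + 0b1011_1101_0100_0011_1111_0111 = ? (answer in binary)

0b10100111001111100011001011

Add column by column in base 2, right to left:
  0+1 = 1
  0+1 = 1
  1+1 = 0 carry 1
  0+0+1 = 1
  1+1 = 0 carry 1
  0+1+1 = 0 carry 1
  1+1+1 = 1 carry 1
  1+1+1 = 1 carry 1
  0+1+1 = 0 carry 1
  0+1+1 = 0 carry 1
  1+0+1 = 0 carry 1
  0+0+1 = 1
  1+0 = 1
  1+0 = 1
  0+1 = 1
  1+0 = 1
  1+1 = 0 carry 1
  1+0+1 = 0 carry 1
  1+1+1 = 1 carry 1
  1+1+1 = 1 carry 1
  1+1+1 = 1 carry 1
  0+1+1 = 0 carry 1
  1+0+1 = 0 carry 1
  1+1+1 = 1 carry 1
  1+0+1 = 0 carry 1
  final carry 1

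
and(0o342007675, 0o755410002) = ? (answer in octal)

0o340000000

AND each oct digit independently (no carries):
  3&7=3, 4&5=4, 2&5=0, 0&4=0, 0&1=0, 7&0=0, 6&0=0, 7&0=0, 5&2=0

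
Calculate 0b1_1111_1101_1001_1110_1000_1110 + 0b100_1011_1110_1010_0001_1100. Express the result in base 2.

0b10010010011000100010101010

Add column by column in base 2, right to left:
  0+0 = 0
  1+0 = 1
  1+1 = 0 carry 1
  1+1+1 = 1 carry 1
  0+1+1 = 0 carry 1
  0+0+1 = 1
  0+0 = 0
  1+0 = 1
  0+0 = 0
  1+1 = 0 carry 1
  1+0+1 = 0 carry 1
  1+1+1 = 1 carry 1
  1+0+1 = 0 carry 1
  0+1+1 = 0 carry 1
  0+1+1 = 0 carry 1
  1+1+1 = 1 carry 1
  1+1+1 = 1 carry 1
  0+1+1 = 0 carry 1
  1+0+1 = 0 carry 1
  1+1+1 = 1 carry 1
  1+0+1 = 0 carry 1
  1+0+1 = 0 carry 1
  1+1+1 = 1 carry 1
  1+0+1 = 0 carry 1
  1+0+1 = 0 carry 1
  final carry 1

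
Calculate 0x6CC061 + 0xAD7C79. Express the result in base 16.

0x11A3CDA

Add column by column in base 16, right to left:
  1+9 = A
  6+7 = D
  0+C = C
  C+7 = 3 carry 1
  C+D+1 = A carry 1
  6+A+1 = 1 carry 1
  final carry 1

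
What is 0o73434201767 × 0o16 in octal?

0o1501613433602

Multiply each base-8 digit by 14, carrying:
  7×14 = 98 → write 2 carry 12
  6×14+12 = 96 → write 0 carry 12
  7×14+12 = 110 → write 6 carry 13
  1×14+13 = 27 → write 3 carry 3
  0×14+3 = 3 → write 3
  2×14 = 28 → write 4 carry 3
  4×14+3 = 59 → write 3 carry 7
  3×14+7 = 49 → write 1 carry 6
  4×14+6 = 62 → write 6 carry 7
  3×14+7 = 49 → write 1 carry 6
  7×14+6 = 104 → write 0 carry 13
  remaining carry: 15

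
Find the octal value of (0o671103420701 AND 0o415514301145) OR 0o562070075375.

0o573170075375

0o671103420701 AND 0o415514301145 = 0o411100000101.
Then OR with 0o562070075375.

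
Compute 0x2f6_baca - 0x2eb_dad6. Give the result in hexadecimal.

0xadff4

Subtract column by column in base 16:
  a-6 → 4
  c-d → f (borrow)
  a-a-1 → f (borrow)
  b-d-1 → d (borrow)
  6-b-1 → a (borrow)
  f-e-1 → 0
  2-2 → 0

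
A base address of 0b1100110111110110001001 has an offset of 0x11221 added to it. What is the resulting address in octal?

0o15107652

0b1100110111110110001001 = 0o14676611 in octal.
0x11221 = 0o211041 in octal.
Add column by column in base 8, right to left:
  1+1 = 2
  1+4 = 5
  6+0 = 6
  6+1 = 7
  7+1 = 0 carry 1
  6+2+1 = 1 carry 1
  4+0+1 = 5
  1+0 = 1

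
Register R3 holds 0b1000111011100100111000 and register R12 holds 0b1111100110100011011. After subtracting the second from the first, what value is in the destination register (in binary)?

0b110111110110000011101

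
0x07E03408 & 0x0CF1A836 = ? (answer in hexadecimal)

0x04E02000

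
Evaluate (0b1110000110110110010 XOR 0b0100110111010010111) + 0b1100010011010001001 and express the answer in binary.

0b10111000100110101110

First 0b1110000110110110010 XOR 0b0100110111010010111 = 0b1010110001100100101.
Add column by column in base 2, right to left:
  1+1 = 0 carry 1
  0+0+1 = 1
  1+0 = 1
  0+1 = 1
  0+0 = 0
  1+0 = 1
  0+0 = 0
  0+1 = 1
  1+0 = 1
  1+1 = 0 carry 1
  0+1+1 = 0 carry 1
  0+0+1 = 1
  0+0 = 0
  1+1 = 0 carry 1
  1+0+1 = 0 carry 1
  0+0+1 = 1
  1+0 = 1
  0+1 = 1
  1+1 = 0 carry 1
  final carry 1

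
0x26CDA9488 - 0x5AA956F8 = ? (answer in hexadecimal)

0x212313D90

Subtract column by column in base 16:
  8-8 → 0
  8-F → 9 (borrow)
  4-6-1 → D (borrow)
  9-5-1 → 3
  A-9 → 1
  D-A → 3
  C-A → 2
  6-5 → 1
  2-0 → 2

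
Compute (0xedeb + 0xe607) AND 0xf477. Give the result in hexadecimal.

0xd072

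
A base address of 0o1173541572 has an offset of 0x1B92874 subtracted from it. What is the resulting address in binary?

0b1000001101011001101100000110

0o1173541572 = 0b1001111011101100001101111010 in binary.
0x1B92874 = 0b1101110010010100001110100 in binary.
Subtract column by column in base 2:
  0-0 → 0
  1-0 → 1
  0-1 → 1 (borrow)
  1-0-1 → 0
  1-1 → 0
  1-1 → 0
  1-1 → 0
  0-0 → 0
  1-0 → 1
  1-0 → 1
  0-0 → 0
  0-1 → 1 (borrow)
  0-0-1 → 1 (borrow)
  0-1-1 → 0 (borrow)
  1-0-1 → 0
  1-0 → 1
  0-1 → 1 (borrow)
  1-0-1 → 0
  1-0 → 1
  1-1 → 0
  0-1 → 1 (borrow)
  1-1-1 → 1 (borrow)
  1-0-1 → 0
  1-1 → 0
  1-1 → 0
  0-0 → 0
  0-0 → 0
  1-0 → 1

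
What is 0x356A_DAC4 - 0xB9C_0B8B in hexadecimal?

0x29CECF39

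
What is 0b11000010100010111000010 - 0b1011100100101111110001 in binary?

0b1100101111100111010001

Subtract column by column in base 2:
  0-1 → 1 (borrow)
  1-0-1 → 0
  0-0 → 0
  0-0 → 0
  0-1 → 1 (borrow)
  0-1-1 → 0 (borrow)
  1-1-1 → 1 (borrow)
  1-1-1 → 1 (borrow)
  1-1-1 → 1 (borrow)
  0-1-1 → 0 (borrow)
  1-0-1 → 0
  0-1 → 1 (borrow)
  0-0-1 → 1 (borrow)
  0-0-1 → 1 (borrow)
  1-1-1 → 1 (borrow)
  0-0-1 → 1 (borrow)
  1-0-1 → 0
  0-1 → 1 (borrow)
  0-1-1 → 0 (borrow)
  0-1-1 → 0 (borrow)
  0-0-1 → 1 (borrow)
  1-1-1 → 1 (borrow)
  1-0-1 → 0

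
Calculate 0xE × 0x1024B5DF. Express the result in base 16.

Multiply each base-16 digit by 14, carrying:
  F×14 = 210 → write 2 carry 13
  D×14+13 = 195 → write 3 carry 12
  5×14+12 = 82 → write 2 carry 5
  B×14+5 = 159 → write F carry 9
  4×14+9 = 65 → write 1 carry 4
  2×14+4 = 32 → write 0 carry 2
  0×14+2 = 2 → write 2
  1×14 = 14 → write E

0xE201F232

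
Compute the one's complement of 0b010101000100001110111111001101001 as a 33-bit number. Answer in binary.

Invert each bit: 010101000100001110111111001101001 → 101010111011110001000000110010110.

0b101010111011110001000000110010110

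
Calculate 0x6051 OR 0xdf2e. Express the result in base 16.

0xff7f

OR each hex digit independently (no carries):
  6|d=f, 0|f=f, 5|2=7, 1|e=f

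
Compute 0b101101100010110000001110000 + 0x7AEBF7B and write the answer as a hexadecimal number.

0xD601FEB

0b101101100010110000001110000 = 0x5B16070 in hexadecimal.
Add column by column in base 16, right to left:
  0+B = B
  7+7 = E
  0+F = F
  6+B = 1 carry 1
  1+E+1 = 0 carry 1
  B+A+1 = 6 carry 1
  5+7+1 = D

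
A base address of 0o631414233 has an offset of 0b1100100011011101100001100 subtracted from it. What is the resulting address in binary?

0o631414233 = 0b110011001100001100010011011 in binary.
Subtract column by column in base 2:
  1-0 → 1
  1-0 → 1
  0-1 → 1 (borrow)
  1-1-1 → 1 (borrow)
  1-0-1 → 0
  0-0 → 0
  0-0 → 0
  1-0 → 1
  0-1 → 1 (borrow)
  0-1-1 → 0 (borrow)
  0-0-1 → 1 (borrow)
  1-1-1 → 1 (borrow)
  1-1-1 → 1 (borrow)
  0-1-1 → 0 (borrow)
  0-0-1 → 1 (borrow)
  0-1-1 → 0 (borrow)
  0-1-1 → 0 (borrow)
  1-0-1 → 0
  1-0 → 1
  0-0 → 0
  0-1 → 1 (borrow)
  1-0-1 → 0
  1-0 → 1
  0-1 → 1 (borrow)
  0-1-1 → 0 (borrow)
  1-0-1 → 0
  1-0 → 1

0b100110101000101110110001111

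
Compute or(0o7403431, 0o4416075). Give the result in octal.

0o7417475

OR each oct digit independently (no carries):
  7|4=7, 4|4=4, 0|1=1, 3|6=7, 4|0=4, 3|7=7, 1|5=5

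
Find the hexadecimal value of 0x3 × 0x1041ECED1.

Multiply each base-16 digit by 3, carrying:
  1×3 = 3 → write 3
  D×3 = 39 → write 7 carry 2
  E×3+2 = 44 → write C carry 2
  C×3+2 = 38 → write 6 carry 2
  E×3+2 = 44 → write C carry 2
  1×3+2 = 5 → write 5
  4×3 = 12 → write C
  0×3 = 0 → write 0
  1×3 = 3 → write 3

0x30C5C6C73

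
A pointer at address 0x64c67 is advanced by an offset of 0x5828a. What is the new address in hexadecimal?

0xbcef1

Add column by column in base 16, right to left:
  7+a = 1 carry 1
  6+8+1 = f
  c+2 = e
  4+8 = c
  6+5 = b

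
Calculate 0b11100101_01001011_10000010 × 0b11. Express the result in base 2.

0b10101011111110001010000110

Multiply each base-2 digit by 3, carrying:
  0×3 = 0 → write 0
  1×3 = 3 → write 1 carry 1
  0×3+1 = 1 → write 1
  0×3 = 0 → write 0
  0×3 = 0 → write 0
  0×3 = 0 → write 0
  0×3 = 0 → write 0
  1×3 = 3 → write 1 carry 1
  1×3+1 = 4 → write 0 carry 2
  1×3+2 = 5 → write 1 carry 2
  0×3+2 = 2 → write 0 carry 1
  1×3+1 = 4 → write 0 carry 2
  0×3+2 = 2 → write 0 carry 1
  0×3+1 = 1 → write 1
  1×3 = 3 → write 1 carry 1
  0×3+1 = 1 → write 1
  1×3 = 3 → write 1 carry 1
  0×3+1 = 1 → write 1
  1×3 = 3 → write 1 carry 1
  0×3+1 = 1 → write 1
  0×3 = 0 → write 0
  1×3 = 3 → write 1 carry 1
  1×3+1 = 4 → write 0 carry 2
  1×3+2 = 5 → write 1 carry 2
  remaining carry: 10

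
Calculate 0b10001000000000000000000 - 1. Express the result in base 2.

The trailing 18 digits are 0, so subtracting 1 borrows through: they become 1 and the next digit up decrements.

0b10000111111111111111111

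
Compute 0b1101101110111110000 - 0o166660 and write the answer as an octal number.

0o1370100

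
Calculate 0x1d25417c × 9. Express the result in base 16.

Multiply each base-16 digit by 9, carrying:
  c×9 = 108 → write c carry 6
  7×9+6 = 69 → write 5 carry 4
  1×9+4 = 13 → write d
  4×9 = 36 → write 4 carry 2
  5×9+2 = 47 → write f carry 2
  2×9+2 = 20 → write 4 carry 1
  d×9+1 = 118 → write 6 carry 7
  1×9+7 = 16 → write 0 carry 1
  remaining carry: 1

0x1064f4d5c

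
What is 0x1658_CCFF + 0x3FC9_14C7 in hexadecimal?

0x5621E1C6

Add column by column in base 16, right to left:
  F+7 = 6 carry 1
  F+C+1 = C carry 1
  C+4+1 = 1 carry 1
  C+1+1 = E
  8+9 = 1 carry 1
  5+C+1 = 2 carry 1
  6+F+1 = 6 carry 1
  1+3+1 = 5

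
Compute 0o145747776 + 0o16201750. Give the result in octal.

0o164151746

Add column by column in base 8, right to left:
  6+0 = 6
  7+5 = 4 carry 1
  7+7+1 = 7 carry 1
  7+1+1 = 1 carry 1
  4+0+1 = 5
  7+2 = 1 carry 1
  5+6+1 = 4 carry 1
  4+1+1 = 6
  1+0 = 1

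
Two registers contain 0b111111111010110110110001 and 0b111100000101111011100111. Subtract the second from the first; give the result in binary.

0b11110100111011001010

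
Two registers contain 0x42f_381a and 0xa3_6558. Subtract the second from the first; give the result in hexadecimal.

Subtract column by column in base 16:
  a-8 → 2
  1-5 → c (borrow)
  8-5-1 → 2
  3-6 → d (borrow)
  f-3-1 → b
  2-a → 8 (borrow)
  4-0-1 → 3

0x38bd2c2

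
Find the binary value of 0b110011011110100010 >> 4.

0b11001101111010

Right shift by 4: drop the 4 least-significant bits.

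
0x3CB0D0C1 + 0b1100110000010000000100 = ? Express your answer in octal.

0o7470752305

0x3CB0D0C1 = 0o7454150301 in octal.
0b1100110000010000000100 = 0o14602004 in octal.
Add column by column in base 8, right to left:
  1+4 = 5
  0+0 = 0
  3+0 = 3
  0+2 = 2
  5+0 = 5
  1+6 = 7
  4+4 = 0 carry 1
  5+1+1 = 7
  4+0 = 4
  7+0 = 7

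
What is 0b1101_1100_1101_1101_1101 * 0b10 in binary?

Multiply each base-2 digit by 2, carrying:
  1×2 = 2 → write 0 carry 1
  0×2+1 = 1 → write 1
  1×2 = 2 → write 0 carry 1
  1×2+1 = 3 → write 1 carry 1
  1×2+1 = 3 → write 1 carry 1
  0×2+1 = 1 → write 1
  1×2 = 2 → write 0 carry 1
  1×2+1 = 3 → write 1 carry 1
  1×2+1 = 3 → write 1 carry 1
  0×2+1 = 1 → write 1
  1×2 = 2 → write 0 carry 1
  1×2+1 = 3 → write 1 carry 1
  0×2+1 = 1 → write 1
  0×2 = 0 → write 0
  1×2 = 2 → write 0 carry 1
  1×2+1 = 3 → write 1 carry 1
  1×2+1 = 3 → write 1 carry 1
  0×2+1 = 1 → write 1
  1×2 = 2 → write 0 carry 1
  1×2+1 = 3 → write 1 carry 1
  remaining carry: 1

0b110111001101110111010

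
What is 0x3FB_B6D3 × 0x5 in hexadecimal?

0x13EA921F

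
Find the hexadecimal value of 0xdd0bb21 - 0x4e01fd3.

Subtract column by column in base 16:
  1-3 → e (borrow)
  2-d-1 → 4 (borrow)
  b-f-1 → b (borrow)
  b-1-1 → 9
  0-0 → 0
  d-e → f (borrow)
  d-4-1 → 8

0x8f09b4e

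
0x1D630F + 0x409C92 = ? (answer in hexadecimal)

Add column by column in base 16, right to left:
  F+2 = 1 carry 1
  0+9+1 = A
  3+C = F
  6+9 = F
  D+0 = D
  1+4 = 5

0x5DFFA1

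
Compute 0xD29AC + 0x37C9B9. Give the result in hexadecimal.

Add column by column in base 16, right to left:
  C+9 = 5 carry 1
  A+B+1 = 6 carry 1
  9+9+1 = 3 carry 1
  2+C+1 = F
  D+7 = 4 carry 1
  0+3+1 = 4

0x44F365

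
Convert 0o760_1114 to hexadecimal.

0x1F024C

Each octal digit is 3 bits: 7=111 6=110 0=000 1=001 1=001 1=001 4=100.
Group the bits into nibbles: 0001 1111 0000 0010 0100 1100 → 1F024C.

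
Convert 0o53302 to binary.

0b101011011000010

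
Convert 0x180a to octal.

0o14012

Expand each hex digit to 4 bits: 1=0001 8=1000 0=0000 a=1010.
Group the bits in threes: 001 100 000 001 010 → 14012.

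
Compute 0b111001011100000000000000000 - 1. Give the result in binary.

0b111001011011111111111111111

The trailing 17 digits are 0, so subtracting 1 borrows through: they become 1 and the next digit up decrements.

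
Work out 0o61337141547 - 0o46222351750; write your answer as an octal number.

Subtract column by column in base 8:
  7-0 → 7
  4-5 → 7 (borrow)
  5-7-1 → 5 (borrow)
  1-1-1 → 7 (borrow)
  4-5-1 → 6 (borrow)
  1-3-1 → 5 (borrow)
  7-2-1 → 4
  3-2 → 1
  3-2 → 1
  1-6 → 3 (borrow)
  6-4-1 → 1

0o13114567577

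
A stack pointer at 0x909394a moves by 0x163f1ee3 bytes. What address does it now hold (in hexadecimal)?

0x1f48582d

Add column by column in base 16, right to left:
  a+3 = d
  4+e = 2 carry 1
  9+e+1 = 8 carry 1
  3+1+1 = 5
  9+f = 8 carry 1
  0+3+1 = 4
  9+6 = f
  0+1 = 1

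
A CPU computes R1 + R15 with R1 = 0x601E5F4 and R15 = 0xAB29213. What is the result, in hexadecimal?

0x10B47807

Add column by column in base 16, right to left:
  4+3 = 7
  F+1 = 0 carry 1
  5+2+1 = 8
  E+9 = 7 carry 1
  1+2+1 = 4
  0+B = B
  6+A = 0 carry 1
  final carry 1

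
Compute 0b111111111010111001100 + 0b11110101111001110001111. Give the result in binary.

Add column by column in base 2, right to left:
  0+1 = 1
  0+1 = 1
  1+1 = 0 carry 1
  1+1+1 = 1 carry 1
  0+0+1 = 1
  0+0 = 0
  1+0 = 1
  1+1 = 0 carry 1
  1+1+1 = 1 carry 1
  0+1+1 = 0 carry 1
  1+0+1 = 0 carry 1
  0+0+1 = 1
  1+1 = 0 carry 1
  1+1+1 = 1 carry 1
  1+1+1 = 1 carry 1
  1+1+1 = 1 carry 1
  1+0+1 = 0 carry 1
  1+1+1 = 1 carry 1
  1+0+1 = 0 carry 1
  1+1+1 = 1 carry 1
  1+1+1 = 1 carry 1
  0+1+1 = 0 carry 1
  0+1+1 = 0 carry 1
  final carry 1

0b100110101110100101011011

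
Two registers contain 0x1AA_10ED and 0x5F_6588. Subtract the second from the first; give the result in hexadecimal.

Subtract column by column in base 16:
  D-8 → 5
  E-8 → 6
  0-5 → B (borrow)
  1-6-1 → A (borrow)
  A-F-1 → A (borrow)
  A-5-1 → 4
  1-0 → 1

0x14AAB65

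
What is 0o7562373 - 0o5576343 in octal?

Subtract column by column in base 8:
  3-3 → 0
  7-4 → 3
  3-3 → 0
  2-6 → 4 (borrow)
  6-7-1 → 6 (borrow)
  5-5-1 → 7 (borrow)
  7-5-1 → 1

0o1764030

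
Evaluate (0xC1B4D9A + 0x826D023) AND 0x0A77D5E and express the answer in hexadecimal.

0x21D1C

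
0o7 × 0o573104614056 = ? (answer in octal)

Multiply each base-8 digit by 7, carrying:
  6×7 = 42 → write 2 carry 5
  5×7+5 = 40 → write 0 carry 5
  0×7+5 = 5 → write 5
  4×7 = 28 → write 4 carry 3
  1×7+3 = 10 → write 2 carry 1
  6×7+1 = 43 → write 3 carry 5
  4×7+5 = 33 → write 1 carry 4
  0×7+4 = 4 → write 4
  1×7 = 7 → write 7
  3×7 = 21 → write 5 carry 2
  7×7+2 = 51 → write 3 carry 6
  5×7+6 = 41 → write 1 carry 5
  remaining carry: 5

0o5135741324502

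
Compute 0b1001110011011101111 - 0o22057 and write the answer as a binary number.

0o22057 = 0b10010000101111 in binary.
Subtract column by column in base 2:
  1-1 → 0
  1-1 → 0
  1-1 → 0
  1-1 → 0
  0-0 → 0
  1-1 → 0
  1-0 → 1
  1-0 → 1
  0-0 → 0
  1-0 → 1
  1-1 → 0
  0-0 → 0
  0-0 → 0
  1-1 → 0
  1-0 → 1
  1-0 → 1
  0-0 → 0
  0-0 → 0
  1-0 → 1

0b1001100001011000000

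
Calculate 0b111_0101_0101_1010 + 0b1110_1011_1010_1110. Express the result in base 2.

0b10110000100001000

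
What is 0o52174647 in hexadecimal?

0xa8f9a7

Each octal digit is 3 bits: 5=101 2=010 1=001 7=111 4=100 6=110 4=100 7=111.
Group the bits into nibbles: 1010 1000 1111 1001 1010 0111 → a8f9a7.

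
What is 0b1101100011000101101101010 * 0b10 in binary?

0b11011000110001011011010100

Multiply each base-2 digit by 2, carrying:
  0×2 = 0 → write 0
  1×2 = 2 → write 0 carry 1
  0×2+1 = 1 → write 1
  1×2 = 2 → write 0 carry 1
  0×2+1 = 1 → write 1
  1×2 = 2 → write 0 carry 1
  1×2+1 = 3 → write 1 carry 1
  0×2+1 = 1 → write 1
  1×2 = 2 → write 0 carry 1
  1×2+1 = 3 → write 1 carry 1
  0×2+1 = 1 → write 1
  1×2 = 2 → write 0 carry 1
  0×2+1 = 1 → write 1
  0×2 = 0 → write 0
  0×2 = 0 → write 0
  1×2 = 2 → write 0 carry 1
  1×2+1 = 3 → write 1 carry 1
  0×2+1 = 1 → write 1
  0×2 = 0 → write 0
  0×2 = 0 → write 0
  1×2 = 2 → write 0 carry 1
  1×2+1 = 3 → write 1 carry 1
  0×2+1 = 1 → write 1
  1×2 = 2 → write 0 carry 1
  1×2+1 = 3 → write 1 carry 1
  remaining carry: 1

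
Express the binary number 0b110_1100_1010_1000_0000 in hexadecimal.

0x6CA80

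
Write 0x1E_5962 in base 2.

Expand each hex digit to 4 bits: 1=0001 E=1110 5=0101 9=1001 6=0110 2=0010.

0b111100101100101100010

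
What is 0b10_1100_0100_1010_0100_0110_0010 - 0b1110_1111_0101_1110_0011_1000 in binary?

0b1110101010100011000101010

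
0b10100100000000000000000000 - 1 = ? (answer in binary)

0b10100011111111111111111111

The trailing 20 digits are 0, so subtracting 1 borrows through: they become 1 and the next digit up decrements.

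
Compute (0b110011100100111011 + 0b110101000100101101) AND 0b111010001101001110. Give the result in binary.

0b101000001001001000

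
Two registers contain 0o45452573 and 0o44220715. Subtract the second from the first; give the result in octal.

Subtract column by column in base 8:
  3-5 → 6 (borrow)
  7-1-1 → 5
  5-7 → 6 (borrow)
  2-0-1 → 1
  5-2 → 3
  4-2 → 2
  5-4 → 1
  4-4 → 0

0o1231656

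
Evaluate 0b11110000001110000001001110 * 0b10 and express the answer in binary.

0b111100000011100000010011100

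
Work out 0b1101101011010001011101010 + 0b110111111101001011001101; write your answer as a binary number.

Add column by column in base 2, right to left:
  0+1 = 1
  1+0 = 1
  0+1 = 1
  1+1 = 0 carry 1
  0+0+1 = 1
  1+0 = 1
  1+1 = 0 carry 1
  1+1+1 = 1 carry 1
  0+0+1 = 1
  1+1 = 0 carry 1
  0+0+1 = 1
  0+0 = 0
  0+1 = 1
  1+0 = 1
  0+1 = 1
  1+1 = 0 carry 1
  1+1+1 = 1 carry 1
  0+1+1 = 0 carry 1
  1+1+1 = 1 carry 1
  0+1+1 = 0 carry 1
  1+1+1 = 1 carry 1
  1+0+1 = 0 carry 1
  0+1+1 = 0 carry 1
  1+1+1 = 1 carry 1
  1+0+1 = 0 carry 1
  final carry 1

0b10100101010111010110110111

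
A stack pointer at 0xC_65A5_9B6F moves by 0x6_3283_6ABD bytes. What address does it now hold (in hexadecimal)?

Add column by column in base 16, right to left:
  F+D = C carry 1
  6+B+1 = 2 carry 1
  B+A+1 = 6 carry 1
  9+6+1 = 0 carry 1
  5+3+1 = 9
  A+8 = 2 carry 1
  5+2+1 = 8
  6+3 = 9
  C+6 = 2 carry 1
  final carry 1

0x129829062C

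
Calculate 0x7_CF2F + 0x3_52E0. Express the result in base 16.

0xB220F

Add column by column in base 16, right to left:
  F+0 = F
  2+E = 0 carry 1
  F+2+1 = 2 carry 1
  C+5+1 = 2 carry 1
  7+3+1 = B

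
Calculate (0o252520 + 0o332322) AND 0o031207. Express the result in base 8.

Add column by column in base 8, right to left:
  0+2 = 2
  2+2 = 4
  5+3 = 0 carry 1
  2+2+1 = 5
  5+3 = 0 carry 1
  2+3+1 = 6
Sum = 0o605042; now AND with 0o031207:
  6&0=0, 0&3=0, 5&1=1, 0&2=0, 4&0=0, 2&7=2

0o1002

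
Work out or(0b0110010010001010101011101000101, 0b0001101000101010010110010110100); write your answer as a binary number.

OR bit by bit (1 where either bit is 1):
  0110010010001010101011101000101
| 0001101000101010010110010110100
= 0111111010101010111111111110101

0b0111111010101010111111111110101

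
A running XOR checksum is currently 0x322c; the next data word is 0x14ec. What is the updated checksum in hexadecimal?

XOR each hex digit independently (no carries):
  3^1=2, 2^4=6, 2^e=c, c^c=0

0x26c0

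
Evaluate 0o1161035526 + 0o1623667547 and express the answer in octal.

0o3004725275

Add column by column in base 8, right to left:
  6+7 = 5 carry 1
  2+4+1 = 7
  5+5 = 2 carry 1
  5+7+1 = 5 carry 1
  3+6+1 = 2 carry 1
  0+6+1 = 7
  1+3 = 4
  6+2 = 0 carry 1
  1+6+1 = 0 carry 1
  1+1+1 = 3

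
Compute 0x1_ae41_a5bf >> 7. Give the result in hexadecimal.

0x35c834b

7 bits is not a whole number of base-16 digits; in binary: 110101110010000011010010110111111 >> 7 = 11010111001000001101001011.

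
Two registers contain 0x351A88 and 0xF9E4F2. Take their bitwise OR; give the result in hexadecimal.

0xFDFEFA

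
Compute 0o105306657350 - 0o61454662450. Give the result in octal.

Subtract column by column in base 8:
  0-0 → 0
  5-5 → 0
  3-4 → 7 (borrow)
  7-2-1 → 4
  5-6 → 7 (borrow)
  6-6-1 → 7 (borrow)
  6-4-1 → 1
  0-5 → 3 (borrow)
  3-4-1 → 6 (borrow)
  5-1-1 → 3
  0-6 → 2 (borrow)
  1-0-1 → 0

0o23631774700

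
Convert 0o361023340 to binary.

0b11110001000010011011100000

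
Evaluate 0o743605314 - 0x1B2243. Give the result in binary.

0o743605314 = 0b111100011110000101011001100 in binary.
0x1B2243 = 0b110110010001001000011 in binary.
Subtract column by column in base 2:
  0-1 → 1 (borrow)
  0-1-1 → 0 (borrow)
  1-0-1 → 0
  1-0 → 1
  0-0 → 0
  0-0 → 0
  1-1 → 0
  1-0 → 1
  0-0 → 0
  1-1 → 0
  0-0 → 0
  1-0 → 1
  0-0 → 0
  0-1 → 1 (borrow)
  0-0-1 → 1 (borrow)
  0-0-1 → 1 (borrow)
  1-1-1 → 1 (borrow)
  1-1-1 → 1 (borrow)
  1-0-1 → 0
  1-1 → 0
  0-1 → 1 (borrow)
  0-0-1 → 1 (borrow)
  0-0-1 → 1 (borrow)
  1-0-1 → 0
  1-0 → 1
  1-0 → 1
  1-0 → 1

0b111011100111110100010001001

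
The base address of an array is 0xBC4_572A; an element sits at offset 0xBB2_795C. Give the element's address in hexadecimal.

Add column by column in base 16, right to left:
  A+C = 6 carry 1
  2+5+1 = 8
  7+9 = 0 carry 1
  5+7+1 = D
  4+2 = 6
  C+B = 7 carry 1
  B+B+1 = 7 carry 1
  final carry 1

0x1776D086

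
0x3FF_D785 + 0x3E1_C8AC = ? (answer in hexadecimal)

0x7E1A031

Add column by column in base 16, right to left:
  5+C = 1 carry 1
  8+A+1 = 3 carry 1
  7+8+1 = 0 carry 1
  D+C+1 = A carry 1
  F+1+1 = 1 carry 1
  F+E+1 = E carry 1
  3+3+1 = 7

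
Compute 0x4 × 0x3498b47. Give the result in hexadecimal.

Multiply each base-16 digit by 4, carrying:
  7×4 = 28 → write c carry 1
  4×4+1 = 17 → write 1 carry 1
  b×4+1 = 45 → write d carry 2
  8×4+2 = 34 → write 2 carry 2
  9×4+2 = 38 → write 6 carry 2
  4×4+2 = 18 → write 2 carry 1
  3×4+1 = 13 → write d

0xd262d1c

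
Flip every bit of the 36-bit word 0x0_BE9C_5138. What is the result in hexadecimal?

0xF4163AEC7

Each hex digit d becomes F−d:
  0→F, B→4, E→1, 9→6, C→3, 5→A, 1→E, 3→C, 8→7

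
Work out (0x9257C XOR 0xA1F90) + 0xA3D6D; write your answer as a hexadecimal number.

0xD7859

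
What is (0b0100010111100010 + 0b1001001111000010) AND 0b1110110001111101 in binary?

Add column by column in base 2, right to left:
  0+0 = 0
  1+1 = 0 carry 1
  0+0+1 = 1
  0+0 = 0
  0+0 = 0
  1+0 = 1
  1+1 = 0 carry 1
  1+1+1 = 1 carry 1
  1+1+1 = 1 carry 1
  0+1+1 = 0 carry 1
  1+0+1 = 0 carry 1
  0+0+1 = 1
  0+1 = 1
  0+0 = 0
  1+0 = 1
  0+1 = 1
Sum = 0b1101100110100100; now AND with 0b1110110001111101:
  1101100110100100
& 1110110001111101
= 1100100000100100

0b1100100000100100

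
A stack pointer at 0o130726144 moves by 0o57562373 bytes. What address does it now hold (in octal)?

Add column by column in base 8, right to left:
  4+3 = 7
  4+7 = 3 carry 1
  1+3+1 = 5
  6+2 = 0 carry 1
  2+6+1 = 1 carry 1
  7+5+1 = 5 carry 1
  0+7+1 = 0 carry 1
  3+5+1 = 1 carry 1
  1+0+1 = 2

0o210510537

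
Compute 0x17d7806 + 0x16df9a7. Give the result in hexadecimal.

Add column by column in base 16, right to left:
  6+7 = d
  0+a = a
  8+9 = 1 carry 1
  7+f+1 = 7 carry 1
  d+d+1 = b carry 1
  7+6+1 = e
  1+1 = 2

0x2eb71ad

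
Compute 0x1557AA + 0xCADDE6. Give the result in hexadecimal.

Add column by column in base 16, right to left:
  A+6 = 0 carry 1
  A+E+1 = 9 carry 1
  7+D+1 = 5 carry 1
  5+D+1 = 3 carry 1
  5+A+1 = 0 carry 1
  1+C+1 = E

0xE03590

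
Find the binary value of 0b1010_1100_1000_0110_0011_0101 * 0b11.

Multiply each base-2 digit by 3, carrying:
  1×3 = 3 → write 1 carry 1
  0×3+1 = 1 → write 1
  1×3 = 3 → write 1 carry 1
  0×3+1 = 1 → write 1
  1×3 = 3 → write 1 carry 1
  1×3+1 = 4 → write 0 carry 2
  0×3+2 = 2 → write 0 carry 1
  0×3+1 = 1 → write 1
  0×3 = 0 → write 0
  1×3 = 3 → write 1 carry 1
  1×3+1 = 4 → write 0 carry 2
  0×3+2 = 2 → write 0 carry 1
  0×3+1 = 1 → write 1
  0×3 = 0 → write 0
  0×3 = 0 → write 0
  1×3 = 3 → write 1 carry 1
  0×3+1 = 1 → write 1
  0×3 = 0 → write 0
  1×3 = 3 → write 1 carry 1
  1×3+1 = 4 → write 0 carry 2
  0×3+2 = 2 → write 0 carry 1
  1×3+1 = 4 → write 0 carry 2
  0×3+2 = 2 → write 0 carry 1
  1×3+1 = 4 → write 0 carry 2
  remaining carry: 10

0b10000001011001001010011111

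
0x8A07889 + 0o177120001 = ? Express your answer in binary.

0x8A07889 = 0b1000101000000111100010001001 in binary.
0o177120001 = 0b1111111001010000000000001 in binary.
Add column by column in base 2, right to left:
  1+1 = 0 carry 1
  0+0+1 = 1
  0+0 = 0
  1+0 = 1
  0+0 = 0
  0+0 = 0
  0+0 = 0
  1+0 = 1
  0+0 = 0
  0+0 = 0
  0+0 = 0
  1+0 = 1
  1+0 = 1
  1+1 = 0 carry 1
  1+0+1 = 0 carry 1
  0+1+1 = 0 carry 1
  0+0+1 = 1
  0+0 = 0
  0+1 = 1
  0+1 = 1
  0+1 = 1
  1+1 = 0 carry 1
  0+1+1 = 0 carry 1
  1+1+1 = 1 carry 1
  0+1+1 = 0 carry 1
  0+0+1 = 1
  0+0 = 0
  1+0 = 1

0b1010100111010001100010001010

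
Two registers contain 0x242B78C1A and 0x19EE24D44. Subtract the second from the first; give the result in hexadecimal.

0xA3D53ED6

Subtract column by column in base 16:
  A-4 → 6
  1-4 → D (borrow)
  C-D-1 → E (borrow)
  8-4-1 → 3
  7-2 → 5
  B-E → D (borrow)
  2-E-1 → 3 (borrow)
  4-9-1 → A (borrow)
  2-1-1 → 0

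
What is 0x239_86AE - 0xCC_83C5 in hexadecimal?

0x16D02E9

Subtract column by column in base 16:
  E-5 → 9
  A-C → E (borrow)
  6-3-1 → 2
  8-8 → 0
  9-C → D (borrow)
  3-C-1 → 6 (borrow)
  2-0-1 → 1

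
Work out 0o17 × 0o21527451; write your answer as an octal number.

Multiply each base-8 digit by 15, carrying:
  1×15 = 15 → write 7 carry 1
  5×15+1 = 76 → write 4 carry 9
  4×15+9 = 69 → write 5 carry 8
  7×15+8 = 113 → write 1 carry 14
  2×15+14 = 44 → write 4 carry 5
  5×15+5 = 80 → write 0 carry 10
  1×15+10 = 25 → write 1 carry 3
  2×15+3 = 33 → write 1 carry 4
  remaining carry: 4

0o411041547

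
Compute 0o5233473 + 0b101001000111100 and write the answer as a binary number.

0o5233473 = 0b101010011011100111011 in binary.
Add column by column in base 2, right to left:
  1+0 = 1
  1+0 = 1
  0+1 = 1
  1+1 = 0 carry 1
  1+1+1 = 1 carry 1
  1+1+1 = 1 carry 1
  0+0+1 = 1
  0+0 = 0
  1+0 = 1
  1+1 = 0 carry 1
  1+0+1 = 0 carry 1
  0+0+1 = 1
  1+1 = 0 carry 1
  1+0+1 = 0 carry 1
  0+1+1 = 0 carry 1
  0+0+1 = 1
  1+0 = 1
  0+0 = 0
  1+0 = 1
  0+0 = 0
  1+0 = 1

0b101011000100101110111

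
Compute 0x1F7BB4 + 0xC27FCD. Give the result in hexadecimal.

Add column by column in base 16, right to left:
  4+D = 1 carry 1
  B+C+1 = 8 carry 1
  B+F+1 = B carry 1
  7+7+1 = F
  F+2 = 1 carry 1
  1+C+1 = E

0xE1FB81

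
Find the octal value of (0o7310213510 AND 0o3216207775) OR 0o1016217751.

0o7310213510 AND 0o3216207775 = 0o3210203510.
Then OR with 0o1016217751.

0o3216217751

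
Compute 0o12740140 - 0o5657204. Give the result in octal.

Subtract column by column in base 8:
  0-4 → 4 (borrow)
  4-0-1 → 3
  1-2 → 7 (borrow)
  0-7-1 → 0 (borrow)
  4-5-1 → 6 (borrow)
  7-6-1 → 0
  2-5 → 5 (borrow)
  1-0-1 → 0

0o5060734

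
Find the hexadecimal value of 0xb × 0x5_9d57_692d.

Multiply each base-16 digit by 11, carrying:
  d×11 = 143 → write f carry 8
  2×11+8 = 30 → write e carry 1
  9×11+1 = 100 → write 4 carry 6
  6×11+6 = 72 → write 8 carry 4
  7×11+4 = 81 → write 1 carry 5
  5×11+5 = 60 → write c carry 3
  d×11+3 = 146 → write 2 carry 9
  9×11+9 = 108 → write c carry 6
  5×11+6 = 61 → write d carry 3
  remaining carry: 3

0x3dc2c184ef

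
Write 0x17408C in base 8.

Expand each hex digit to 4 bits: 1=0001 7=0111 4=0100 0=0000 8=1000 C=1100.
Group the bits in threes: 101 110 100 000 010 001 100 → 5640214.

0o5640214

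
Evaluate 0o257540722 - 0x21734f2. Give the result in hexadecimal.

0o257540722 = 0x2bec1d2 in hexadecimal.
Subtract column by column in base 16:
  2-2 → 0
  d-f → e (borrow)
  1-4-1 → c (borrow)
  c-3-1 → 8
  e-7 → 7
  b-1 → a
  2-2 → 0

0xa78ce0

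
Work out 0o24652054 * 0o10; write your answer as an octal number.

Multiply each base-8 digit by 8, carrying:
  4×8 = 32 → write 0 carry 4
  5×8+4 = 44 → write 4 carry 5
  0×8+5 = 5 → write 5
  2×8 = 16 → write 0 carry 2
  5×8+2 = 42 → write 2 carry 5
  6×8+5 = 53 → write 5 carry 6
  4×8+6 = 38 → write 6 carry 4
  2×8+4 = 20 → write 4 carry 2
  remaining carry: 2

0o246520540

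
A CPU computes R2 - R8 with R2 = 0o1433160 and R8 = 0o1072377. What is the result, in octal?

0o340561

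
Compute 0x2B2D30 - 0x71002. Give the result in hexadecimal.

0x241D2E

Subtract column by column in base 16:
  0-2 → E (borrow)
  3-0-1 → 2
  D-0 → D
  2-1 → 1
  B-7 → 4
  2-0 → 2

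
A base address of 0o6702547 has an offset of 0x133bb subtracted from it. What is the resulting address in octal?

0x133bb = 0o231673 in octal.
Subtract column by column in base 8:
  7-3 → 4
  4-7 → 5 (borrow)
  5-6-1 → 6 (borrow)
  2-1-1 → 0
  0-3 → 5 (borrow)
  7-2-1 → 4
  6-0 → 6

0o6450654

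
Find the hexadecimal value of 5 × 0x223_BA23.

0xAB2A2AF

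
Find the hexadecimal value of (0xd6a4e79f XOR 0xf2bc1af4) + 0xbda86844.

First 0xd6a4e79f XOR 0xf2bc1af4 = 0x2418fd6b.
Add column by column in base 16, right to left:
  b+4 = f
  6+4 = a
  d+8 = 5 carry 1
  f+6+1 = 6 carry 1
  8+8+1 = 1 carry 1
  1+a+1 = c
  4+d = 1 carry 1
  2+b+1 = e

0xe1c165af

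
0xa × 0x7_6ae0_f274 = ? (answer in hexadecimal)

Multiply each base-16 digit by 10, carrying:
  4×10 = 40 → write 8 carry 2
  7×10+2 = 72 → write 8 carry 4
  2×10+4 = 24 → write 8 carry 1
  f×10+1 = 151 → write 7 carry 9
  0×10+9 = 9 → write 9
  e×10 = 140 → write c carry 8
  a×10+8 = 108 → write c carry 6
  6×10+6 = 66 → write 2 carry 4
  7×10+4 = 74 → write a carry 4
  remaining carry: 4

0x4a2cc97888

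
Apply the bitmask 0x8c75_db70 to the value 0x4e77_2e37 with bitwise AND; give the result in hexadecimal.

AND each hex digit independently (no carries):
  4&8=0, e&c=c, 7&7=7, 7&5=5, 2&d=0, e&b=a, 3&7=3, 7&0=0

0x0c750a30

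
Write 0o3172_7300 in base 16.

0x67aec0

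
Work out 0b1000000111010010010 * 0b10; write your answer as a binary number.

Multiply each base-2 digit by 2, carrying:
  0×2 = 0 → write 0
  1×2 = 2 → write 0 carry 1
  0×2+1 = 1 → write 1
  0×2 = 0 → write 0
  1×2 = 2 → write 0 carry 1
  0×2+1 = 1 → write 1
  0×2 = 0 → write 0
  1×2 = 2 → write 0 carry 1
  0×2+1 = 1 → write 1
  1×2 = 2 → write 0 carry 1
  1×2+1 = 3 → write 1 carry 1
  1×2+1 = 3 → write 1 carry 1
  0×2+1 = 1 → write 1
  0×2 = 0 → write 0
  0×2 = 0 → write 0
  0×2 = 0 → write 0
  0×2 = 0 → write 0
  0×2 = 0 → write 0
  1×2 = 2 → write 0 carry 1
  remaining carry: 1

0b10000001110100100100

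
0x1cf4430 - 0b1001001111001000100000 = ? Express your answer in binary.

0b1101010100101001000010000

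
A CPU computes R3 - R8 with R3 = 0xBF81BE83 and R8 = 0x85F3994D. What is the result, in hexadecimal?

Subtract column by column in base 16:
  3-D → 6 (borrow)
  8-4-1 → 3
  E-9 → 5
  B-9 → 2
  1-3 → E (borrow)
  8-F-1 → 8 (borrow)
  F-5-1 → 9
  B-8 → 3

0x398E2536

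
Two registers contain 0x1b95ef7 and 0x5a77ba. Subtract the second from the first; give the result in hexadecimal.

Subtract column by column in base 16:
  7-a → d (borrow)
  f-b-1 → 3
  e-7 → 7
  5-7 → e (borrow)
  9-a-1 → e (borrow)
  b-5-1 → 5
  1-0 → 1

0x15ee73d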